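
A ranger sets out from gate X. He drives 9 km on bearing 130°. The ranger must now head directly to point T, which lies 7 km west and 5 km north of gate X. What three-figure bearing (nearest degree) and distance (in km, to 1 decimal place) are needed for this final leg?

Leg 1 (130°, 9 km): east 9 sin 130° = 6.89, north 9 cos 130° = -5.79
Current position: (6.89, -5.79). Target: (-7, 5). Remaining: Δeast = -13.89, Δnorth = 10.79.
Bearing = atan2(-13.89, 10.79) mod 360° = 307.82°; distance = √((-13.89)² + (10.79)²) = 17.589 km.

308°, 17.6 km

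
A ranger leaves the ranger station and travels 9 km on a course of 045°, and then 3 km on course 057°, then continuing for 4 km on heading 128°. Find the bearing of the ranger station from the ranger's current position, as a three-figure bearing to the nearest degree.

245°

Leg 1 (045°, 9 km): east 9 sin 45° = 6.36, north 9 cos 45° = 6.36
Leg 2 (057°, 3 km): east 3 sin 57° = 2.52, north 3 cos 57° = 1.63
Leg 3 (128°, 4 km): east 4 sin 128° = 3.15, north 4 cos 128° = -2.46
Net displacement: 12.03 east, 5.54 north. Direction back to start is (-12.03, -5.54): bearing = atan2(-12.03, -5.54) mod 360° = 245.30° ≈ 245°.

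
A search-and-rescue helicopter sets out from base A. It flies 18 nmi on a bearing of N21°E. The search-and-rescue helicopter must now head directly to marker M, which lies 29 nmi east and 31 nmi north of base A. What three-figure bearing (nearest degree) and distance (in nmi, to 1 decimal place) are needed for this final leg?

058°, 26.6 nmi

Leg 1 (N21°E, 18 nmi): east 18 sin 21° = 6.45, north 18 cos 21° = 16.80
Current position: (6.45, 16.80). Target: (29, 31). Remaining: Δeast = 22.55, Δnorth = 14.20.
Bearing = atan2(22.55, 14.20) mod 360° = 57.81°; distance = √((22.55)² + (14.20)²) = 26.646 nmi.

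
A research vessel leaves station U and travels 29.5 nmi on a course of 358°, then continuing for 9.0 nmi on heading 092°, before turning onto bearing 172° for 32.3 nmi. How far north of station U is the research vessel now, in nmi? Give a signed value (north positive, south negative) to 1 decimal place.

Leg 1 (358°, 29.5 nmi): east 29.5 sin 358° = -1.03, north 29.5 cos 358° = 29.48
Leg 2 (092°, 9.0 nmi): east 9.0 sin 92° = 8.99, north 9.0 cos 92° = -0.31
Leg 3 (172°, 32.3 nmi): east 32.3 sin 172° = 4.50, north 32.3 cos 172° = -31.99
Net north component: -2.82 nmi.

-2.8 nmi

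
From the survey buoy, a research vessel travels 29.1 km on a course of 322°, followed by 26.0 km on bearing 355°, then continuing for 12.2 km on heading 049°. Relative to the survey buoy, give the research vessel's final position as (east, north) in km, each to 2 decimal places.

(-10.97, 56.84)

Leg 1 (322°, 29.1 km): east 29.1 sin 322° = -17.92, north 29.1 cos 322° = 22.93
Leg 2 (355°, 26.0 km): east 26.0 sin 355° = -2.27, north 26.0 cos 355° = 25.90
Leg 3 (049°, 12.2 km): east 12.2 sin 49° = 9.21, north 12.2 cos 49° = 8.00
Summing: -10.97 km east, 56.84 km north → (-10.97, 56.84).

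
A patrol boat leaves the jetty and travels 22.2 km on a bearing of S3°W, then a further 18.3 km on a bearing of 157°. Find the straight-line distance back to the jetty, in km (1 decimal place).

39.5 km

Leg 1 (S3°W, 22.2 km): east 22.2 sin 183° = -1.16, north 22.2 cos 183° = -22.17
Leg 2 (157°, 18.3 km): east 18.3 sin 157° = 7.15, north 18.3 cos 157° = -16.85
Net: 5.99 east, -39.01 north. Distance = √((5.99)² + (-39.01)²) = 39.472 km.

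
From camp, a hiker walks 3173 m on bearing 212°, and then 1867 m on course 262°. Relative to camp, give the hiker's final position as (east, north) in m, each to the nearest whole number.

Leg 1 (212°, 3173 m): east 3173 sin 212° = -1681.43, north 3173 cos 212° = -2690.86
Leg 2 (262°, 1867 m): east 1867 sin 262° = -1848.83, north 1867 cos 262° = -259.84
Summing: -3530.26 m east, -2950.69 m north → (-3530, -2951).

(-3530, -2951)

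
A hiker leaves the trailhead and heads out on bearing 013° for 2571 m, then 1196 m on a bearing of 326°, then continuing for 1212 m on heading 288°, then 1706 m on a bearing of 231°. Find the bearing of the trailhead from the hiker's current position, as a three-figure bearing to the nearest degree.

Leg 1 (013°, 2571 m): east 2571 sin 13° = 578.35, north 2571 cos 13° = 2505.11
Leg 2 (326°, 1196 m): east 1196 sin 326° = -668.79, north 1196 cos 326° = 991.53
Leg 3 (288°, 1212 m): east 1212 sin 288° = -1152.68, north 1212 cos 288° = 374.53
Leg 4 (231°, 1706 m): east 1706 sin 231° = -1325.81, north 1706 cos 231° = -1073.62
Net displacement: -2568.94 east, 2797.54 north. Direction back to start is (2568.94, -2797.54): bearing = atan2(2568.94, -2797.54) mod 360° = 137.44° ≈ 137°.

137°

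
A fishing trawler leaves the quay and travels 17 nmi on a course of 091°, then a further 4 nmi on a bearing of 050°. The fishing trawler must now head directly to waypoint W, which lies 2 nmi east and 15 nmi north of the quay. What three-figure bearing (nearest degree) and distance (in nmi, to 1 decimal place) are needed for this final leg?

305°, 22.1 nmi

Leg 1 (091°, 17 nmi): east 17 sin 91° = 17.00, north 17 cos 91° = -0.30
Leg 2 (050°, 4 nmi): east 4 sin 50° = 3.06, north 4 cos 50° = 2.57
Current position: (20.06, 2.27). Target: (2, 15). Remaining: Δeast = -18.06, Δnorth = 12.73.
Bearing = atan2(-18.06, 12.73) mod 360° = 305.17°; distance = √((-18.06)² + (12.73)²) = 22.094 nmi.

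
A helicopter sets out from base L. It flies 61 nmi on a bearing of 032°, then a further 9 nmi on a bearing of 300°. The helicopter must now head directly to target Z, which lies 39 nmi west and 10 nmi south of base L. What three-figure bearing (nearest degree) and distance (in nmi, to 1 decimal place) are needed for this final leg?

Leg 1 (032°, 61 nmi): east 61 sin 32° = 32.33, north 61 cos 32° = 51.73
Leg 2 (300°, 9 nmi): east 9 sin 300° = -7.79, north 9 cos 300° = 4.50
Current position: (24.53, 56.23). Target: (-39, -10). Remaining: Δeast = -63.53, Δnorth = -66.23.
Bearing = atan2(-63.53, -66.23) mod 360° = 223.81°; distance = √((-63.53)² + (-66.23)²) = 91.775 nmi.

224°, 91.8 nmi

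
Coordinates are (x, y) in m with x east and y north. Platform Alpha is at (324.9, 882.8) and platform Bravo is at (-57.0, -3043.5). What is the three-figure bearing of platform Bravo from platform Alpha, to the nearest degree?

Δeast = -57.0 − 324.9 = -381.90; Δnorth = -3043.5 − 882.8 = -3926.30.
Bearing = atan2(Δeast, Δnorth) mod 360° = 185.56° ≈ 186°.

186°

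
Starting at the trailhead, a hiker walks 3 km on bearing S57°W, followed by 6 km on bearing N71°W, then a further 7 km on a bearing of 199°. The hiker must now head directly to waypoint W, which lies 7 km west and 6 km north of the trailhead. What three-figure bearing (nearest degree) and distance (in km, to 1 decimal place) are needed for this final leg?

Leg 1 (S57°W, 3 km): east 3 sin 237° = -2.52, north 3 cos 237° = -1.63
Leg 2 (N71°W, 6 km): east 6 sin 289° = -5.67, north 6 cos 289° = 1.95
Leg 3 (199°, 7 km): east 7 sin 199° = -2.28, north 7 cos 199° = -6.62
Current position: (-10.47, -6.30). Target: (-7, 6). Remaining: Δeast = 3.47, Δnorth = 12.30.
Bearing = atan2(3.47, 12.30) mod 360° = 15.75°; distance = √((3.47)² + (12.30)²) = 12.779 km.

016°, 12.8 km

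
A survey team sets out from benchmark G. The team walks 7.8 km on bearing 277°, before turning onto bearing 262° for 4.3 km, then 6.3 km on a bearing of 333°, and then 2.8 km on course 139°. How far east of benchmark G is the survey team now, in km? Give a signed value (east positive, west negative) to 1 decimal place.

Leg 1 (277°, 7.8 km): east 7.8 sin 277° = -7.74, north 7.8 cos 277° = 0.95
Leg 2 (262°, 4.3 km): east 4.3 sin 262° = -4.26, north 4.3 cos 262° = -0.60
Leg 3 (333°, 6.3 km): east 6.3 sin 333° = -2.86, north 6.3 cos 333° = 5.61
Leg 4 (139°, 2.8 km): east 2.8 sin 139° = 1.84, north 2.8 cos 139° = -2.11
Net east component: -13.02 km.

-13.0 km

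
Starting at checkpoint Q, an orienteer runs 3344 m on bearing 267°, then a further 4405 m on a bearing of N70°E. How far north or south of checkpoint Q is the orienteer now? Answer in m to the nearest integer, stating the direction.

Leg 1 (267°, 3344 m): east 3344 sin 267° = -3339.42, north 3344 cos 267° = -175.01
Leg 2 (N70°E, 4405 m): east 4405 sin 70° = 4139.35, north 4405 cos 70° = 1506.60
Net north component: 1331.59 m.

1332 m north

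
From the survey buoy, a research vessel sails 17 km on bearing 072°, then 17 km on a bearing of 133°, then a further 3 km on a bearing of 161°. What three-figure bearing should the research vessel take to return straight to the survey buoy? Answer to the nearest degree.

287°

Leg 1 (072°, 17 km): east 17 sin 72° = 16.17, north 17 cos 72° = 5.25
Leg 2 (133°, 17 km): east 17 sin 133° = 12.43, north 17 cos 133° = -11.59
Leg 3 (161°, 3 km): east 3 sin 161° = 0.98, north 3 cos 161° = -2.84
Net displacement: 29.58 east, -9.18 north. Direction back to start is (-29.58, 9.18): bearing = atan2(-29.58, 9.18) mod 360° = 287.24° ≈ 287°.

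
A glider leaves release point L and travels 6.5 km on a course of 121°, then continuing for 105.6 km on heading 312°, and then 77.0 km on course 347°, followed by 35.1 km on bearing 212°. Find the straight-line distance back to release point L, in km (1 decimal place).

156.6 km

Leg 1 (121°, 6.5 km): east 6.5 sin 121° = 5.57, north 6.5 cos 121° = -3.35
Leg 2 (312°, 105.6 km): east 105.6 sin 312° = -78.48, north 105.6 cos 312° = 70.66
Leg 3 (347°, 77.0 km): east 77.0 sin 347° = -17.32, north 77.0 cos 347° = 75.03
Leg 4 (212°, 35.1 km): east 35.1 sin 212° = -18.60, north 35.1 cos 212° = -29.77
Net: -108.83 east, 112.57 north. Distance = √((-108.83)² + (112.57)²) = 156.575 km.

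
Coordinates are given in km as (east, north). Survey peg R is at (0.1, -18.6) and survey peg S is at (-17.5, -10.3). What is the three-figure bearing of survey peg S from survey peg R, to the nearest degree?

295°

Δeast = -17.5 − 0.1 = -17.60; Δnorth = -10.3 − -18.6 = 8.30.
Bearing = atan2(Δeast, Δnorth) mod 360° = 295.25° ≈ 295°.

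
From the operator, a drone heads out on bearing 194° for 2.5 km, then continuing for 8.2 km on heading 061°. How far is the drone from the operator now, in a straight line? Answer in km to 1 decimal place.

6.7 km

Leg 1 (194°, 2.5 km): east 2.5 sin 194° = -0.60, north 2.5 cos 194° = -2.43
Leg 2 (061°, 8.2 km): east 8.2 sin 61° = 7.17, north 8.2 cos 61° = 3.98
Net: 6.57 east, 1.55 north. Distance = √((6.57)² + (1.55)²) = 6.747 km.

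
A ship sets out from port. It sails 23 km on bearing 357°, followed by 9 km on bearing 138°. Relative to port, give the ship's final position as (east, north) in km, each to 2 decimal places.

(4.82, 16.28)

Leg 1 (357°, 23 km): east 23 sin 357° = -1.20, north 23 cos 357° = 22.97
Leg 2 (138°, 9 km): east 9 sin 138° = 6.02, north 9 cos 138° = -6.69
Summing: 4.82 km east, 16.28 km north → (4.82, 16.28).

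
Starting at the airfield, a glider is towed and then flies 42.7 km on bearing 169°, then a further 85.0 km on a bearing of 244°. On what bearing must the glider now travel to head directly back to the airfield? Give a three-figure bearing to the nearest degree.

Leg 1 (169°, 42.7 km): east 42.7 sin 169° = 8.15, north 42.7 cos 169° = -41.92
Leg 2 (244°, 85.0 km): east 85.0 sin 244° = -76.40, north 85.0 cos 244° = -37.26
Net displacement: -68.25 east, -79.18 north. Direction back to start is (68.25, 79.18): bearing = atan2(68.25, 79.18) mod 360° = 40.76° ≈ 041°.

041°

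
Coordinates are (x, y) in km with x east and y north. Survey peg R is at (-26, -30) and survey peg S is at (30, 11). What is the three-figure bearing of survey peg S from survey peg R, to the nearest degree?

Δeast = 30 − -26 = 56.00; Δnorth = 11 − -30 = 41.00.
Bearing = atan2(Δeast, Δnorth) mod 360° = 53.79° ≈ 054°.

054°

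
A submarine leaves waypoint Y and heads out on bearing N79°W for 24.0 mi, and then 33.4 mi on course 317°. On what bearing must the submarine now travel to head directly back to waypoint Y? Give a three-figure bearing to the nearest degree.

Leg 1 (N79°W, 24.0 mi): east 24.0 sin 281° = -23.56, north 24.0 cos 281° = 4.58
Leg 2 (317°, 33.4 mi): east 33.4 sin 317° = -22.78, north 33.4 cos 317° = 24.43
Net displacement: -46.34 east, 29.01 north. Direction back to start is (46.34, -29.01): bearing = atan2(46.34, -29.01) mod 360° = 122.05° ≈ 122°.

122°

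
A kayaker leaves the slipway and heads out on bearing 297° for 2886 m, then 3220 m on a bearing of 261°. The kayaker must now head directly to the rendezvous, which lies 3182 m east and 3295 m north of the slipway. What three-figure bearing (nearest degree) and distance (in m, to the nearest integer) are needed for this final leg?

Leg 1 (297°, 2886 m): east 2886 sin 297° = -2571.44, north 2886 cos 297° = 1310.22
Leg 2 (261°, 3220 m): east 3220 sin 261° = -3180.36, north 3220 cos 261° = -503.72
Current position: (-5751.80, 806.50). Target: (3182, 3295). Remaining: Δeast = 8933.80, Δnorth = 2488.50.
Bearing = atan2(8933.80, 2488.50) mod 360° = 74.43°; distance = √((8933.80)² + (2488.50)²) = 9273.912 m.

074°, 9274 m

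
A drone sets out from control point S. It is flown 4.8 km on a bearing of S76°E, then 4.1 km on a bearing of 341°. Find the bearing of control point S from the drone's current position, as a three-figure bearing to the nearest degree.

231°

Leg 1 (S76°E, 4.8 km): east 4.8 sin 104° = 4.66, north 4.8 cos 104° = -1.16
Leg 2 (341°, 4.1 km): east 4.1 sin 341° = -1.33, north 4.1 cos 341° = 3.88
Net displacement: 3.32 east, 2.72 north. Direction back to start is (-3.32, -2.72): bearing = atan2(-3.32, -2.72) mod 360° = 230.74° ≈ 231°.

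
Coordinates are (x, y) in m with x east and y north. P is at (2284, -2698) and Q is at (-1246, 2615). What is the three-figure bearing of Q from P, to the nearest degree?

Δeast = -1246 − 2284 = -3530.00; Δnorth = 2615 − -2698 = 5313.00.
Bearing = atan2(Δeast, Δnorth) mod 360° = 326.40° ≈ 326°.

326°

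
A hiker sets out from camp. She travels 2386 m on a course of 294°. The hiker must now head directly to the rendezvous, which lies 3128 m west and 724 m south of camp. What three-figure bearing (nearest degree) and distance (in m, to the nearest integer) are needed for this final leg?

Leg 1 (294°, 2386 m): east 2386 sin 294° = -2179.72, north 2386 cos 294° = 970.47
Current position: (-2179.72, 970.47). Target: (-3128, -724). Remaining: Δeast = -948.28, Δnorth = -1694.47.
Bearing = atan2(-948.28, -1694.47) mod 360° = 209.23°; distance = √((-948.28)² + (-1694.47)²) = 1941.772 m.

209°, 1942 m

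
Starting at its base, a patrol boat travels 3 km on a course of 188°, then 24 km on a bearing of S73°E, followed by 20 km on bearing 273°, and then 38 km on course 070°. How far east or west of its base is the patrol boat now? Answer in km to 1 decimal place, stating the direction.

Leg 1 (188°, 3 km): east 3 sin 188° = -0.42, north 3 cos 188° = -2.97
Leg 2 (S73°E, 24 km): east 24 sin 107° = 22.95, north 24 cos 107° = -7.02
Leg 3 (273°, 20 km): east 20 sin 273° = -19.97, north 20 cos 273° = 1.05
Leg 4 (070°, 38 km): east 38 sin 70° = 35.71, north 38 cos 70° = 13.00
Net east component: 38.27 km.

38.3 km east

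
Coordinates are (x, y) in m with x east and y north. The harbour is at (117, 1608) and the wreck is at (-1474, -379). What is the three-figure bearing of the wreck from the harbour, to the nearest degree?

219°

Δeast = -1474 − 117 = -1591.00; Δnorth = -379 − 1608 = -1987.00.
Bearing = atan2(Δeast, Δnorth) mod 360° = 218.68° ≈ 219°.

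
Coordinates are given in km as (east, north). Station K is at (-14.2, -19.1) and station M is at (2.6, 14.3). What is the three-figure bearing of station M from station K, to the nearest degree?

027°

Δeast = 2.6 − -14.2 = 16.80; Δnorth = 14.3 − -19.1 = 33.40.
Bearing = atan2(Δeast, Δnorth) mod 360° = 26.70° ≈ 027°.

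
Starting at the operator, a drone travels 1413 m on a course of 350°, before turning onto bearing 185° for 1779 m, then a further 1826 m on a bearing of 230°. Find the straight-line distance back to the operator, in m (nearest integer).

Leg 1 (350°, 1413 m): east 1413 sin 350° = -245.36, north 1413 cos 350° = 1391.53
Leg 2 (185°, 1779 m): east 1779 sin 185° = -155.05, north 1779 cos 185° = -1772.23
Leg 3 (230°, 1826 m): east 1826 sin 230° = -1398.80, north 1826 cos 230° = -1173.73
Net: -1799.21 east, -1554.43 north. Distance = √((-1799.21)² + (-1554.43)²) = 2377.690 m.

2378 m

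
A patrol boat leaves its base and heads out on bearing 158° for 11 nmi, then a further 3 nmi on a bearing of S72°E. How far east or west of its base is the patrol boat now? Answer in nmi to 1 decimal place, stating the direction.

Leg 1 (158°, 11 nmi): east 11 sin 158° = 4.12, north 11 cos 158° = -10.20
Leg 2 (S72°E, 3 nmi): east 3 sin 108° = 2.85, north 3 cos 108° = -0.93
Net east component: 6.97 nmi.

7.0 nmi east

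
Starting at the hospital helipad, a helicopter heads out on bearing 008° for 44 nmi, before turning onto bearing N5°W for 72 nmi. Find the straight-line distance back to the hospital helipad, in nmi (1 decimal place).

Leg 1 (008°, 44 nmi): east 44 sin 8° = 6.12, north 44 cos 8° = 43.57
Leg 2 (N5°W, 72 nmi): east 72 sin 355° = -6.28, north 72 cos 355° = 71.73
Net: -0.15 east, 115.30 north. Distance = √((-0.15)² + (115.30)²) = 115.298 nmi.

115.3 nmi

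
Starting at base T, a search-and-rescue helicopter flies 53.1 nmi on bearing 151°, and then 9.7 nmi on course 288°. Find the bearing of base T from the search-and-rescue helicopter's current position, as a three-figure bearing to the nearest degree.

Leg 1 (151°, 53.1 nmi): east 53.1 sin 151° = 25.74, north 53.1 cos 151° = -46.44
Leg 2 (288°, 9.7 nmi): east 9.7 sin 288° = -9.23, north 9.7 cos 288° = 3.00
Net displacement: 16.52 east, -43.44 north. Direction back to start is (-16.52, 43.44): bearing = atan2(-16.52, 43.44) mod 360° = 339.18° ≈ 339°.

339°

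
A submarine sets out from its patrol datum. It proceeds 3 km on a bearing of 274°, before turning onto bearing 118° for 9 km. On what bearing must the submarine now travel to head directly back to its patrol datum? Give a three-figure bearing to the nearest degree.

Leg 1 (274°, 3 km): east 3 sin 274° = -2.99, north 3 cos 274° = 0.21
Leg 2 (118°, 9 km): east 9 sin 118° = 7.95, north 9 cos 118° = -4.23
Net displacement: 4.95 east, -4.02 north. Direction back to start is (-4.95, 4.02): bearing = atan2(-4.95, 4.02) mod 360° = 309.03° ≈ 309°.

309°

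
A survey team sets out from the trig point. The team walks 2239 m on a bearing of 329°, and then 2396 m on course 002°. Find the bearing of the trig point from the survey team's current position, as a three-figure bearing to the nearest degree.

166°

Leg 1 (329°, 2239 m): east 2239 sin 329° = -1153.17, north 2239 cos 329° = 1919.20
Leg 2 (002°, 2396 m): east 2396 sin 2° = 83.62, north 2396 cos 2° = 2394.54
Net displacement: -1069.55 east, 4313.74 north. Direction back to start is (1069.55, -4313.74): bearing = atan2(1069.55, -4313.74) mod 360° = 166.07° ≈ 166°.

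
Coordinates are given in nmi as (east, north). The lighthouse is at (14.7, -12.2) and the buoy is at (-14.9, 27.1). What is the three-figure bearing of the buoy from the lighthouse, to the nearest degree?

323°

Δeast = -14.9 − 14.7 = -29.60; Δnorth = 27.1 − -12.2 = 39.30.
Bearing = atan2(Δeast, Δnorth) mod 360° = 323.01° ≈ 323°.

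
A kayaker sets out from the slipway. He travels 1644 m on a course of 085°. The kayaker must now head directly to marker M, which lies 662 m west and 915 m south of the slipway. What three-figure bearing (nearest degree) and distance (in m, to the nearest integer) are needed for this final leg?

Leg 1 (085°, 1644 m): east 1644 sin 85° = 1637.74, north 1644 cos 85° = 143.28
Current position: (1637.74, 143.28). Target: (-662, -915). Remaining: Δeast = -2299.74, Δnorth = -1058.28.
Bearing = atan2(-2299.74, -1058.28) mod 360° = 245.29°; distance = √((-2299.74)² + (-1058.28)²) = 2531.558 m.

245°, 2532 m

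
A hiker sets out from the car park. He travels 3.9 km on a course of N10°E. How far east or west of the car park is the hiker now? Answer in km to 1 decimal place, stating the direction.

Leg 1 (N10°E, 3.9 km): east 3.9 sin 10° = 0.68, north 3.9 cos 10° = 3.84
Net east component: 0.68 km.

0.7 km east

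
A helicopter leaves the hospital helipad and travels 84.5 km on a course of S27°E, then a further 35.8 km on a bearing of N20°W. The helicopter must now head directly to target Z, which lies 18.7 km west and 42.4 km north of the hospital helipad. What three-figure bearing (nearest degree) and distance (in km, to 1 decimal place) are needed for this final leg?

332°, 95.3 km

Leg 1 (S27°E, 84.5 km): east 84.5 sin 153° = 38.36, north 84.5 cos 153° = -75.29
Leg 2 (N20°W, 35.8 km): east 35.8 sin 340° = -12.24, north 35.8 cos 340° = 33.64
Current position: (26.12, -41.65). Target: (-18.7, 42.4). Remaining: Δeast = -44.82, Δnorth = 84.05.
Bearing = atan2(-44.82, 84.05) mod 360° = 331.93°; distance = √((-44.82)² + (84.05)²) = 95.252 km.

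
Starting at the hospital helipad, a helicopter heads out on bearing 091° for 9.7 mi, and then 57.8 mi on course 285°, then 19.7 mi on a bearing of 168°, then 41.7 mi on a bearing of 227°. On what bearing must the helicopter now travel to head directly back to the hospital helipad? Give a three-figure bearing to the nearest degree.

Leg 1 (091°, 9.7 mi): east 9.7 sin 91° = 9.70, north 9.7 cos 91° = -0.17
Leg 2 (285°, 57.8 mi): east 57.8 sin 285° = -55.83, north 57.8 cos 285° = 14.96
Leg 3 (168°, 19.7 mi): east 19.7 sin 168° = 4.10, north 19.7 cos 168° = -19.27
Leg 4 (227°, 41.7 mi): east 41.7 sin 227° = -30.50, north 41.7 cos 227° = -28.44
Net displacement: -72.53 east, -32.92 north. Direction back to start is (72.53, 32.92): bearing = atan2(72.53, 32.92) mod 360° = 65.59° ≈ 066°.

066°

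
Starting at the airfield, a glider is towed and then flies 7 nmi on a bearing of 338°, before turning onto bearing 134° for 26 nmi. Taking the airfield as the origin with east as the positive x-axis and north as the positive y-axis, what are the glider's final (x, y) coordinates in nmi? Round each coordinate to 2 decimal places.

Leg 1 (338°, 7 nmi): east 7 sin 338° = -2.62, north 7 cos 338° = 6.49
Leg 2 (134°, 26 nmi): east 26 sin 134° = 18.70, north 26 cos 134° = -18.06
Summing: 16.08 nmi east, -11.57 nmi north → (16.08, -11.57).

(16.08, -11.57)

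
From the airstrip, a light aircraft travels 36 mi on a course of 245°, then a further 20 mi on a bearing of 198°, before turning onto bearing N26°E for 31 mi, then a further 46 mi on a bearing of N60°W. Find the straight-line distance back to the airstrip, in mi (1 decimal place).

Leg 1 (245°, 36 mi): east 36 sin 245° = -32.63, north 36 cos 245° = -15.21
Leg 2 (198°, 20 mi): east 20 sin 198° = -6.18, north 20 cos 198° = -19.02
Leg 3 (N26°E, 31 mi): east 31 sin 26° = 13.59, north 31 cos 26° = 27.86
Leg 4 (N60°W, 46 mi): east 46 sin 300° = -39.84, north 46 cos 300° = 23.00
Net: -65.06 east, 16.63 north. Distance = √((-65.06)² + (16.63)²) = 67.146 mi.

67.1 mi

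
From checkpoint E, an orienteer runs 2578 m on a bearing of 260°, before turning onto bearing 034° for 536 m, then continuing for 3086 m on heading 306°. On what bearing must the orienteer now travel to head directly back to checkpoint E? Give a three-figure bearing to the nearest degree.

111°

Leg 1 (260°, 2578 m): east 2578 sin 260° = -2538.83, north 2578 cos 260° = -447.67
Leg 2 (034°, 536 m): east 536 sin 34° = 299.73, north 536 cos 34° = 444.36
Leg 3 (306°, 3086 m): east 3086 sin 306° = -2496.63, north 3086 cos 306° = 1813.91
Net displacement: -4735.73 east, 1810.60 north. Direction back to start is (4735.73, -1810.60): bearing = atan2(4735.73, -1810.60) mod 360° = 110.92° ≈ 111°.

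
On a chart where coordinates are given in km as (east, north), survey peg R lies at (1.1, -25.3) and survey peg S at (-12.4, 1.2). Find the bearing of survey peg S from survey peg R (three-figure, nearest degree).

333°

Δeast = -12.4 − 1.1 = -13.50; Δnorth = 1.2 − -25.3 = 26.50.
Bearing = atan2(Δeast, Δnorth) mod 360° = 333.00° ≈ 333°.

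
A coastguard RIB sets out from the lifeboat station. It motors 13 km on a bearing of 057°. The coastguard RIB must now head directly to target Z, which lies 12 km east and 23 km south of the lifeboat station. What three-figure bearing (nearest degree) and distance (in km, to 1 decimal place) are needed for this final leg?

178°, 30.1 km

Leg 1 (057°, 13 km): east 13 sin 57° = 10.90, north 13 cos 57° = 7.08
Current position: (10.90, 7.08). Target: (12, -23). Remaining: Δeast = 1.10, Δnorth = -30.08.
Bearing = atan2(1.10, -30.08) mod 360° = 177.91°; distance = √((1.10)² + (-30.08)²) = 30.100 km.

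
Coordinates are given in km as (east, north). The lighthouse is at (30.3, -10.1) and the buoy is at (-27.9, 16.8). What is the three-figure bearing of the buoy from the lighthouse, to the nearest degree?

295°

Δeast = -27.9 − 30.3 = -58.20; Δnorth = 16.8 − -10.1 = 26.90.
Bearing = atan2(Δeast, Δnorth) mod 360° = 294.81° ≈ 295°.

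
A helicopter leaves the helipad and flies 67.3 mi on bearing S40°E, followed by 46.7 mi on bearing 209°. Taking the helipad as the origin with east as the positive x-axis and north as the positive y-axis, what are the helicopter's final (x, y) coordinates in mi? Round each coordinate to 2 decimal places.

(20.62, -92.40)

Leg 1 (S40°E, 67.3 mi): east 67.3 sin 140° = 43.26, north 67.3 cos 140° = -51.55
Leg 2 (209°, 46.7 mi): east 46.7 sin 209° = -22.64, north 46.7 cos 209° = -40.84
Summing: 20.62 mi east, -92.40 mi north → (20.62, -92.40).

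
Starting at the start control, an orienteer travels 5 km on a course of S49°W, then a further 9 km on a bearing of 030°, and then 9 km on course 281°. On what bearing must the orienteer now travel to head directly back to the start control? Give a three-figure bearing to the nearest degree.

Leg 1 (S49°W, 5 km): east 5 sin 229° = -3.77, north 5 cos 229° = -3.28
Leg 2 (030°, 9 km): east 9 sin 30° = 4.50, north 9 cos 30° = 7.79
Leg 3 (281°, 9 km): east 9 sin 281° = -8.83, north 9 cos 281° = 1.72
Net displacement: -8.11 east, 6.23 north. Direction back to start is (8.11, -6.23): bearing = atan2(8.11, -6.23) mod 360° = 127.54° ≈ 128°.

128°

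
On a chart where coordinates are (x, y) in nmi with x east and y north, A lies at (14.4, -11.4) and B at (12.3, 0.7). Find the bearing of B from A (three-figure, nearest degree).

Δeast = 12.3 − 14.4 = -2.10; Δnorth = 0.7 − -11.4 = 12.10.
Bearing = atan2(Δeast, Δnorth) mod 360° = 350.15° ≈ 350°.

350°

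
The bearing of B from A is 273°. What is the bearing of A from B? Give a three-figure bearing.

Back-bearing = 273° − 180° = 093°.

093°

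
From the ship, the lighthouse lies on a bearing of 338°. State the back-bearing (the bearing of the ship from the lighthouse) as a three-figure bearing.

158°

Back-bearing = 338° − 180° = 158°.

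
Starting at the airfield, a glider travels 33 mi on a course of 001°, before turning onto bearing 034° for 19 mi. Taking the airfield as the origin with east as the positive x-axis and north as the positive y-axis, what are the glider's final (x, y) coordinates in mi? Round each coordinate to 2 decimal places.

(11.20, 48.75)

Leg 1 (001°, 33 mi): east 33 sin 1° = 0.58, north 33 cos 1° = 32.99
Leg 2 (034°, 19 mi): east 19 sin 34° = 10.62, north 19 cos 34° = 15.75
Summing: 11.20 mi east, 48.75 mi north → (11.20, 48.75).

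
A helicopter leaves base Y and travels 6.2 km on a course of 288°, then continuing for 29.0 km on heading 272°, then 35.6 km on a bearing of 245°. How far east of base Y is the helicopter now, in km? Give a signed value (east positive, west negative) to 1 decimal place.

Leg 1 (288°, 6.2 km): east 6.2 sin 288° = -5.90, north 6.2 cos 288° = 1.92
Leg 2 (272°, 29.0 km): east 29.0 sin 272° = -28.98, north 29.0 cos 272° = 1.01
Leg 3 (245°, 35.6 km): east 35.6 sin 245° = -32.26, north 35.6 cos 245° = -15.05
Net east component: -67.14 km.

-67.1 km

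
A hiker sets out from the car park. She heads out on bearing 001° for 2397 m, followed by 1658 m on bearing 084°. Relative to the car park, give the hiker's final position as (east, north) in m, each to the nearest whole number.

(1691, 2570)

Leg 1 (001°, 2397 m): east 2397 sin 1° = 41.83, north 2397 cos 1° = 2396.63
Leg 2 (084°, 1658 m): east 1658 sin 84° = 1648.92, north 1658 cos 84° = 173.31
Summing: 1690.75 m east, 2569.94 m north → (1691, 2570).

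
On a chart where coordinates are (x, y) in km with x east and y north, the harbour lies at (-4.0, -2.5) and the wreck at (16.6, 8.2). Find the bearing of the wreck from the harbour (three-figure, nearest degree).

063°

Δeast = 16.6 − -4.0 = 20.60; Δnorth = 8.2 − -2.5 = 10.70.
Bearing = atan2(Δeast, Δnorth) mod 360° = 62.55° ≈ 063°.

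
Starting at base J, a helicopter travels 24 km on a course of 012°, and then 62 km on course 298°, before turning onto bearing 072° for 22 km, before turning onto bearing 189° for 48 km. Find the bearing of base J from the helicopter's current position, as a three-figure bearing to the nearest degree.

108°

Leg 1 (012°, 24 km): east 24 sin 12° = 4.99, north 24 cos 12° = 23.48
Leg 2 (298°, 62 km): east 62 sin 298° = -54.74, north 62 cos 298° = 29.11
Leg 3 (072°, 22 km): east 22 sin 72° = 20.92, north 22 cos 72° = 6.80
Leg 4 (189°, 48 km): east 48 sin 189° = -7.51, north 48 cos 189° = -47.41
Net displacement: -36.34 east, 11.97 north. Direction back to start is (36.34, -11.97): bearing = atan2(36.34, -11.97) mod 360° = 108.24° ≈ 108°.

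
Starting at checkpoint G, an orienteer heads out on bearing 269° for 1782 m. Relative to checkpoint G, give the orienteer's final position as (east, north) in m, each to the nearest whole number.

Leg 1 (269°, 1782 m): east 1782 sin 269° = -1781.73, north 1782 cos 269° = -31.10
Summing: -1781.73 m east, -31.10 m north → (-1782, -31).

(-1782, -31)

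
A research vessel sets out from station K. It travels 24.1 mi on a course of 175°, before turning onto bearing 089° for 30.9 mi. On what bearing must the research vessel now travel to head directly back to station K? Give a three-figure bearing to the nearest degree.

305°

Leg 1 (175°, 24.1 mi): east 24.1 sin 175° = 2.10, north 24.1 cos 175° = -24.01
Leg 2 (089°, 30.9 mi): east 30.9 sin 89° = 30.90, north 30.9 cos 89° = 0.54
Net displacement: 33.00 east, -23.47 north. Direction back to start is (-33.00, 23.47): bearing = atan2(-33.00, 23.47) mod 360° = 305.42° ≈ 305°.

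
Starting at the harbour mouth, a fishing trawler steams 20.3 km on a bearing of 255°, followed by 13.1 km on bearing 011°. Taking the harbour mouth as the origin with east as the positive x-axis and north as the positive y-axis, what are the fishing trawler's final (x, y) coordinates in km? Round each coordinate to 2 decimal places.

(-17.11, 7.61)

Leg 1 (255°, 20.3 km): east 20.3 sin 255° = -19.61, north 20.3 cos 255° = -5.25
Leg 2 (011°, 13.1 km): east 13.1 sin 11° = 2.50, north 13.1 cos 11° = 12.86
Summing: -17.11 km east, 7.61 km north → (-17.11, 7.61).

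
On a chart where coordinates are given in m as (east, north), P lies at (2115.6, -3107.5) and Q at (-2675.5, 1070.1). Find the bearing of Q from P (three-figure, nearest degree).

311°

Δeast = -2675.5 − 2115.6 = -4791.10; Δnorth = 1070.1 − -3107.5 = 4177.60.
Bearing = atan2(Δeast, Δnorth) mod 360° = 311.09° ≈ 311°.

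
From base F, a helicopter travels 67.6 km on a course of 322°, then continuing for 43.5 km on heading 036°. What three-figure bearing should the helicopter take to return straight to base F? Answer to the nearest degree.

170°

Leg 1 (322°, 67.6 km): east 67.6 sin 322° = -41.62, north 67.6 cos 322° = 53.27
Leg 2 (036°, 43.5 km): east 43.5 sin 36° = 25.57, north 43.5 cos 36° = 35.19
Net displacement: -16.05 east, 88.46 north. Direction back to start is (16.05, -88.46): bearing = atan2(16.05, -88.46) mod 360° = 169.72° ≈ 170°.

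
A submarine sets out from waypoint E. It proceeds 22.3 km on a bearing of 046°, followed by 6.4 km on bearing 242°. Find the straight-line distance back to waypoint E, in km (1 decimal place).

16.2 km

Leg 1 (046°, 22.3 km): east 22.3 sin 46° = 16.04, north 22.3 cos 46° = 15.49
Leg 2 (242°, 6.4 km): east 6.4 sin 242° = -5.65, north 6.4 cos 242° = -3.00
Net: 10.39 east, 12.49 north. Distance = √((10.39)² + (12.49)²) = 16.244 km.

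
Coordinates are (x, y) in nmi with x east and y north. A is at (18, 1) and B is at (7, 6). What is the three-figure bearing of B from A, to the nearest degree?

294°

Δeast = 7 − 18 = -11.00; Δnorth = 6 − 1 = 5.00.
Bearing = atan2(Δeast, Δnorth) mod 360° = 294.44° ≈ 294°.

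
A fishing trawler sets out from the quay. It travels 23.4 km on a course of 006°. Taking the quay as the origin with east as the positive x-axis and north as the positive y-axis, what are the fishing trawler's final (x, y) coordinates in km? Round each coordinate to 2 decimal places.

Leg 1 (006°, 23.4 km): east 23.4 sin 6° = 2.45, north 23.4 cos 6° = 23.27
Summing: 2.45 km east, 23.27 km north → (2.45, 23.27).

(2.45, 23.27)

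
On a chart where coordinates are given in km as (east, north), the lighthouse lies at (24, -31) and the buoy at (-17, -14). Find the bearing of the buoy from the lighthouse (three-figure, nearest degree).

293°

Δeast = -17 − 24 = -41.00; Δnorth = -14 − -31 = 17.00.
Bearing = atan2(Δeast, Δnorth) mod 360° = 292.52° ≈ 293°.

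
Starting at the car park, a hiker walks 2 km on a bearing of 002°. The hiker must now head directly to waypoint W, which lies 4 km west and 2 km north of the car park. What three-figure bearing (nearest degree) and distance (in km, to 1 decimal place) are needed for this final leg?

Leg 1 (002°, 2 km): east 2 sin 2° = 0.07, north 2 cos 2° = 2.00
Current position: (0.07, 2.00). Target: (-4, 2). Remaining: Δeast = -4.07, Δnorth = 0.00.
Bearing = atan2(-4.07, 0.00) mod 360° = 270.02°; distance = √((-4.07)² + (0.00)²) = 4.070 km.

270°, 4.1 km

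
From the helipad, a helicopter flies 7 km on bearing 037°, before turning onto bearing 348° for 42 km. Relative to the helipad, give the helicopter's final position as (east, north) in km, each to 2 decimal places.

(-4.52, 46.67)

Leg 1 (037°, 7 km): east 7 sin 37° = 4.21, north 7 cos 37° = 5.59
Leg 2 (348°, 42 km): east 42 sin 348° = -8.73, north 42 cos 348° = 41.08
Summing: -4.52 km east, 46.67 km north → (-4.52, 46.67).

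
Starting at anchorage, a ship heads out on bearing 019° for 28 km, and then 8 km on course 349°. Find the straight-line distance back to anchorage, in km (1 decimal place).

35.2 km

Leg 1 (019°, 28 km): east 28 sin 19° = 9.12, north 28 cos 19° = 26.47
Leg 2 (349°, 8 km): east 8 sin 349° = -1.53, north 8 cos 349° = 7.85
Net: 7.59 east, 34.33 north. Distance = √((7.59)² + (34.33)²) = 35.156 km.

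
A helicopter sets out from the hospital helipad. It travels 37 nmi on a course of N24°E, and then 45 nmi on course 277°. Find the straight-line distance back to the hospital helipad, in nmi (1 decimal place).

Leg 1 (N24°E, 37 nmi): east 37 sin 24° = 15.05, north 37 cos 24° = 33.80
Leg 2 (277°, 45 nmi): east 45 sin 277° = -44.66, north 45 cos 277° = 5.48
Net: -29.62 east, 39.29 north. Distance = √((-29.62)² + (39.29)²) = 49.198 nmi.

49.2 nmi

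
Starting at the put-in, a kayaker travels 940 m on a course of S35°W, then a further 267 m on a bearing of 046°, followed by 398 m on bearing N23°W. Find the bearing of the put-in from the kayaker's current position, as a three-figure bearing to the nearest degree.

067°

Leg 1 (S35°W, 940 m): east 940 sin 215° = -539.16, north 940 cos 215° = -770.00
Leg 2 (046°, 267 m): east 267 sin 46° = 192.06, north 267 cos 46° = 185.47
Leg 3 (N23°W, 398 m): east 398 sin 337° = -155.51, north 398 cos 337° = 366.36
Net displacement: -502.61 east, -218.17 north. Direction back to start is (502.61, 218.17): bearing = atan2(502.61, 218.17) mod 360° = 66.54° ≈ 067°.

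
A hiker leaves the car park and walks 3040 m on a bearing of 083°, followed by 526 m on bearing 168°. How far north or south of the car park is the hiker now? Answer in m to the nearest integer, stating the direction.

144 m south

Leg 1 (083°, 3040 m): east 3040 sin 83° = 3017.34, north 3040 cos 83° = 370.48
Leg 2 (168°, 526 m): east 526 sin 168° = 109.36, north 526 cos 168° = -514.51
Net north component: -144.02 m.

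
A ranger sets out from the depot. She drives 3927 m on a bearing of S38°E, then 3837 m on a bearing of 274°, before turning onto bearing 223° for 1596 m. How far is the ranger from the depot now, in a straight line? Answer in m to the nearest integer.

Leg 1 (S38°E, 3927 m): east 3927 sin 142° = 2417.70, north 3927 cos 142° = -3094.52
Leg 2 (274°, 3837 m): east 3837 sin 274° = -3827.65, north 3837 cos 274° = 267.66
Leg 3 (223°, 1596 m): east 1596 sin 223° = -1088.47, north 1596 cos 223° = -1167.24
Net: -2498.42 east, -3994.10 north. Distance = √((-2498.42)² + (-3994.10)²) = 4711.153 m.

4711 m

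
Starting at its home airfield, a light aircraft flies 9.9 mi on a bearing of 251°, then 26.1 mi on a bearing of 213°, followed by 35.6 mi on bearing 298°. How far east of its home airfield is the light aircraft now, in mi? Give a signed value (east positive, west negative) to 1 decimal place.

-55.0 mi

Leg 1 (251°, 9.9 mi): east 9.9 sin 251° = -9.36, north 9.9 cos 251° = -3.22
Leg 2 (213°, 26.1 mi): east 26.1 sin 213° = -14.22, north 26.1 cos 213° = -21.89
Leg 3 (298°, 35.6 mi): east 35.6 sin 298° = -31.43, north 35.6 cos 298° = 16.71
Net east component: -55.01 mi.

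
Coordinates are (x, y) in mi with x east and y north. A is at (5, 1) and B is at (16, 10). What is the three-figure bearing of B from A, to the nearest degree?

051°

Δeast = 16 − 5 = 11.00; Δnorth = 10 − 1 = 9.00.
Bearing = atan2(Δeast, Δnorth) mod 360° = 50.71° ≈ 051°.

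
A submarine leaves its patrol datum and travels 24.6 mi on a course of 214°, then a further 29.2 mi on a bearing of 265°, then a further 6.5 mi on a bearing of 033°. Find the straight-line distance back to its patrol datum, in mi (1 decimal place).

43.0 mi

Leg 1 (214°, 24.6 mi): east 24.6 sin 214° = -13.76, north 24.6 cos 214° = -20.39
Leg 2 (265°, 29.2 mi): east 29.2 sin 265° = -29.09, north 29.2 cos 265° = -2.54
Leg 3 (033°, 6.5 mi): east 6.5 sin 33° = 3.54, north 6.5 cos 33° = 5.45
Net: -39.30 east, -17.49 north. Distance = √((-39.30)² + (-17.49)²) = 43.020 mi.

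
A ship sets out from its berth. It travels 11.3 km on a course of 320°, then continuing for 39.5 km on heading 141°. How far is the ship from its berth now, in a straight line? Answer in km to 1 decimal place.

Leg 1 (320°, 11.3 km): east 11.3 sin 320° = -7.26, north 11.3 cos 320° = 8.66
Leg 2 (141°, 39.5 km): east 39.5 sin 141° = 24.86, north 39.5 cos 141° = -30.70
Net: 17.59 east, -22.04 north. Distance = √((17.59)² + (-22.04)²) = 28.202 km.

28.2 km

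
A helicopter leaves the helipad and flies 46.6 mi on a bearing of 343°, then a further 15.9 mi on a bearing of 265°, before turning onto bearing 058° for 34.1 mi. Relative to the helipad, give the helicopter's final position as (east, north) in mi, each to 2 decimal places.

(-0.55, 61.25)

Leg 1 (343°, 46.6 mi): east 46.6 sin 343° = -13.62, north 46.6 cos 343° = 44.56
Leg 2 (265°, 15.9 mi): east 15.9 sin 265° = -15.84, north 15.9 cos 265° = -1.39
Leg 3 (058°, 34.1 mi): east 34.1 sin 58° = 28.92, north 34.1 cos 58° = 18.07
Summing: -0.55 mi east, 61.25 mi north → (-0.55, 61.25).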